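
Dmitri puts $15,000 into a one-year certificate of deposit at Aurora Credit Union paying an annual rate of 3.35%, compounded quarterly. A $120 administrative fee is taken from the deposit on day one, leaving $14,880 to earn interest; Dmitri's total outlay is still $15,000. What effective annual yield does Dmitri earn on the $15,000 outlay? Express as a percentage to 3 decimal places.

2.565%

Value after one year: 14,880 × (1 + 0.0335/4)^4 = 14,880 × 1.033923 = $15,384.78.
Effective yield on the $15,000 outlay: 15,384.78 / 15,000 − 1 = 0.025652 = 2.565%.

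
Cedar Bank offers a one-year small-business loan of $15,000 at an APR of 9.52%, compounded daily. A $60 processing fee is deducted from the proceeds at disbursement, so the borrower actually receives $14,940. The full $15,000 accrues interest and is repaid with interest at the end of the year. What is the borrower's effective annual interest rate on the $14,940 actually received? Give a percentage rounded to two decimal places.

Amount owed after one year: 15,000 × (1 + 0.0952/365)^365 = 15,000 × 1.099865 = $16,497.98.
Effective rate on net proceeds: 16,497.98 / 14,940 − 1 = 0.104282 = 10.43%.

10.43%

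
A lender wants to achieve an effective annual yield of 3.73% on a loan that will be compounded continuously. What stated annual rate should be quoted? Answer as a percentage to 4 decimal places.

Continuous: nominal r satisfies e^r − 1 = 0.0373.
r = ln(1 + 0.0373) = ln(1.0373) = 0.036621 = 3.6621%.

3.6621%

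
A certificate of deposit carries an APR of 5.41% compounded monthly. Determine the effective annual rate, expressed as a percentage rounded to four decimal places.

5.5462%

EAR = (1 + 0.0541/12)^12 − 1.
= 1.055462 − 1 = 5.5462%.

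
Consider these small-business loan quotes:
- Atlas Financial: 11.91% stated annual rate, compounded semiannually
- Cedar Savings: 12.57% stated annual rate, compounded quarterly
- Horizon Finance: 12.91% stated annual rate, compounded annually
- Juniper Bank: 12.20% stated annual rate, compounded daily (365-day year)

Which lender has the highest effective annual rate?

Cedar Savings

Atlas Financial: (1 + 0.1191/2)^2 − 1 = 12.265%
Cedar Savings: (1 + 0.1257/4)^4 − 1 = 13.175%
Horizon Finance: compounded annually, EAR = 12.910%
Juniper Bank: (1 + 0.1220/365)^365 − 1 = 12.973%
The highest effective annual rate is Cedar Savings at 13.175%.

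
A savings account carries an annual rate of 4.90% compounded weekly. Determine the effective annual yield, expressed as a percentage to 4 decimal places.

5.0196%

EAR = (1 + 0.0490/52)^52 − 1.
= (1 + 0.000942)^52 − 1 = 1.050196 − 1 = 5.0196%.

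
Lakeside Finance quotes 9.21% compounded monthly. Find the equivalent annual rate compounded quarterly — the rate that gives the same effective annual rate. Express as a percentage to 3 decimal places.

9.281%

EAR = (1 + 0.0921/12)^12 − 1 = 0.096089.
Solve (1 + r/4)^4 = 1.096089: r/4 = 1.096089^(1/4) − 1 = 0.023202, so r = 0.092809 = 9.281%.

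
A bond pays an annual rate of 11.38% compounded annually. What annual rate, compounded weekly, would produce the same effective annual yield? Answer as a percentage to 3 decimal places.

Compounded annually, EAR = nominal = 0.113800.
Solve (1 + r/52)^52 = 1.113800: r/52 = 1.113800^(1/52) − 1 = 0.002075, so r = 0.107889 = 10.789%.

10.789%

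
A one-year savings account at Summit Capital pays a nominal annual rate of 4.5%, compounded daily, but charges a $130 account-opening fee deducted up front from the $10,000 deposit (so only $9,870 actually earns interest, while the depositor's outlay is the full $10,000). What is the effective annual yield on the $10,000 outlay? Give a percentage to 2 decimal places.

Value after one year: 9,870 × (1 + 0.045/365)^365 = 9,870 × 1.046025 = $10,324.27.
Effective yield on the $10,000 outlay: 10,324.27 / 10,000 − 1 = 0.032427 = 3.24%.

3.24%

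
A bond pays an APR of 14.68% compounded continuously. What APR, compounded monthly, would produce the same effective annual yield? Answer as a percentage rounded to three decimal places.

14.770%

EAR under continuous compounding: e^0.1468 − 1 = 0.158122.
Solve (1 + r/12)^12 = 1.158122: r/12 = 1.158122^(1/12) − 1 = 0.012308, so r = 0.147702 = 14.770%.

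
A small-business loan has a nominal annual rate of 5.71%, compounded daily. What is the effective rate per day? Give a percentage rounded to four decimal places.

0.0156%

With a nominal annual rate compounded daily, the periodic rate is the nominal rate divided by 365.
i = 0.0571 / 365 = 0.0001564 = 0.0156%.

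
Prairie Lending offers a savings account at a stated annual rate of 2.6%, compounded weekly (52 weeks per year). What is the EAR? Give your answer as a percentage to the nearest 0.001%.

EAR = (1 + 0.026/52)^52 − 1.
= (1 + 0.000500)^52 − 1 = 1.026334 − 1 = 2.633%.

2.633%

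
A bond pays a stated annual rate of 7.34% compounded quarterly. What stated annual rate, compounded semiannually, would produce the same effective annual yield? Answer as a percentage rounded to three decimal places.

EAR = (1 + 0.0734/4)^4 − 1 = 0.075445.
Solve (1 + r/2)^2 = 1.075445: r/2 = 1.075445^(1/2) − 1 = 0.037037, so r = 0.074073 = 7.407%.

7.407%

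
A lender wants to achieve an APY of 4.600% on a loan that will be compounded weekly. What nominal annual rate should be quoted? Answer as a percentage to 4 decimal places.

(1 + r/52)^52 − 1 = 0.04600, so 1 + r/52 = 1.04600^(1/52).
r/52 = 0.000865, so r = 0.044993 = 4.4993%.

4.4993%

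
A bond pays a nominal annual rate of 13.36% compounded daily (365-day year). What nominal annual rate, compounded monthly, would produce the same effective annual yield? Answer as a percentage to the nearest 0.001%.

13.432%

EAR = (1 + 0.1336/365)^365 − 1 = 0.142908.
Solve (1 + r/12)^12 = 1.142908: r/12 = 1.142908^(1/12) − 1 = 0.011193, so r = 0.134322 = 13.432%.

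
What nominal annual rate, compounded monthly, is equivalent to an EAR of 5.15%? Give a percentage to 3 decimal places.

5.032%

(1 + r/12)^12 − 1 = 0.0515, so 1 + r/12 = 1.0515^(1/12).
r/12 = 0.004194, so r = 0.050323 = 5.032%.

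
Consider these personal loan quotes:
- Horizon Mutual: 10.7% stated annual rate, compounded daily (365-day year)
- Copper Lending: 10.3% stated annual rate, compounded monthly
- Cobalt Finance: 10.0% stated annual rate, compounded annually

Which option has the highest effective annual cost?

Horizon Mutual: (1 + 0.107/365)^365 − 1 = 11.292%
Copper Lending: (1 + 0.103/12)^12 − 1 = 10.800%
Cobalt Finance: compounded annually, EAR = 10.000%
The highest effective annual rate is Horizon Mutual at 11.292%.

Horizon Mutual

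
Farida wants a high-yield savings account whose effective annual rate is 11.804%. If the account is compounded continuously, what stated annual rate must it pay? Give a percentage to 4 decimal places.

11.1577%

Continuous: nominal r satisfies e^r − 1 = 0.11804.
r = ln(1 + 0.11804) = ln(1.11804) = 0.111577 = 11.1577%.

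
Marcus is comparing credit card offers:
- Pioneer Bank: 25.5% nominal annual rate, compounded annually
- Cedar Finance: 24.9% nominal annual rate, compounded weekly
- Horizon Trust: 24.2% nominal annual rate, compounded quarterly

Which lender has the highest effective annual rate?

Cedar Finance

Pioneer Bank: compounded annually, EAR = 25.500%
Cedar Finance: (1 + 0.249/52)^52 − 1 = 28.198%
Horizon Trust: (1 + 0.242/4)^4 − 1 = 26.486%
The highest effective annual rate is Cedar Finance at 28.198%.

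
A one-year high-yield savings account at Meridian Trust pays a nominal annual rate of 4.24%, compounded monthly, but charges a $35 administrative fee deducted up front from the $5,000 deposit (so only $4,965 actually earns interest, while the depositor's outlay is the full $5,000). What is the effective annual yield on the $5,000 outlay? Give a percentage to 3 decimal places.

Value after one year: 4,965 × (1 + 0.0424/12)^12 = 4,965 × 1.043234 = $5,179.66.
Effective yield on the $5,000 outlay: 5,179.66 / 5,000 − 1 = 0.035931 = 3.593%.

3.593%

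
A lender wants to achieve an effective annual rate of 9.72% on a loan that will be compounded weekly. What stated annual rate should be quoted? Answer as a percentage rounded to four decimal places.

(1 + r/52)^52 − 1 = 0.0972, so 1 + r/52 = 1.0972^(1/52).
r/52 = 0.001785, so r = 0.092844 = 9.2844%.

9.2844%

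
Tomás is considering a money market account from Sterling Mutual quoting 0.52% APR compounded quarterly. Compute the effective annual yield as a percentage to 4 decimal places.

EAR = (1 + 0.0052/4)^4 − 1.
= (1 + 0.001300)^4 − 1 = 1.005210 − 1 = 0.5210%.

0.5210%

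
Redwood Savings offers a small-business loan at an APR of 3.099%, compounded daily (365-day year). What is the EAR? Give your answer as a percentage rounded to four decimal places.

EAR = (1 + 0.03099/365)^365 − 1.
= 1.031474 − 1 = 3.1474%.

3.1474%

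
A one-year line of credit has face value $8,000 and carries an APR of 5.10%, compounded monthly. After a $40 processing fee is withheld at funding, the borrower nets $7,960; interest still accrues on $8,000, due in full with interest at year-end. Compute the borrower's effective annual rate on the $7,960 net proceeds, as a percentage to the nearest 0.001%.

Amount owed after one year: 8,000 × (1 + 0.0510/12)^12 = 8,000 × 1.052209 = $8,417.67.
Effective rate on net proceeds: 8,417.67 / 7,960 − 1 = 0.057497 = 5.750%.

5.750%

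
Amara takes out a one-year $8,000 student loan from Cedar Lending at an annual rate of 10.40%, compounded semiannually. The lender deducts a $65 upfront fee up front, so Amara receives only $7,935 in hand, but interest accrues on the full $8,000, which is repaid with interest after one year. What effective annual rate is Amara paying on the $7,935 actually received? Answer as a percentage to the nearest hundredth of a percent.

11.58%

Amount owed after one year: 8,000 × (1 + 0.1040/2)^2 = 8,000 × 1.106704 = $8,853.63.
Effective rate on net proceeds: 8,853.63 / 7,935 − 1 = 0.115770 = 11.58%.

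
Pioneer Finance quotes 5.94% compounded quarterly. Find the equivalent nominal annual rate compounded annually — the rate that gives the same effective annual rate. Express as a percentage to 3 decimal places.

6.074%

EAR = (1 + 0.0594/4)^4 − 1 = 0.060736.
Compounded annually, the equivalent nominal rate is the EAR itself: 6.074%.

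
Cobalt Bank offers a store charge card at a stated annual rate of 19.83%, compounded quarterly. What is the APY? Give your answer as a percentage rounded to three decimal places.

21.354%

EAR = (1 + 0.1983/4)^4 − 1.
= 1.213539 − 1 = 21.354%.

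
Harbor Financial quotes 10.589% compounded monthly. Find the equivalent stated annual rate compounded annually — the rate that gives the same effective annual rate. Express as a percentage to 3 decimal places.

11.118%

EAR = (1 + 0.10589/12)^12 − 1 = 0.111183.
Compounded annually, the equivalent nominal rate is the EAR itself: 11.118%.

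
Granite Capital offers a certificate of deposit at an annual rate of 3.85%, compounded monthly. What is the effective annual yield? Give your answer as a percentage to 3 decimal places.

3.919%

EAR = (1 + 0.0385/12)^12 − 1.
= 1.039187 − 1 = 3.919%.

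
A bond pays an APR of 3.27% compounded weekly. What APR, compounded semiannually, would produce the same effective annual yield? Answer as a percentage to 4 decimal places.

EAR = (1 + 0.0327/52)^52 − 1 = 0.033230.
Solve (1 + r/2)^2 = 1.033230: r/2 = 1.033230^(1/2) − 1 = 0.016479, so r = 0.032958 = 3.2958%.

3.2958%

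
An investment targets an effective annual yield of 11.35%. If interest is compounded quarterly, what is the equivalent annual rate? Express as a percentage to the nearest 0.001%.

10.897%

(1 + r/4)^4 − 1 = 0.1135, so 1 + r/4 = 1.1135^(1/4).
r/4 = 0.027241, so r = 0.108966 = 10.897%.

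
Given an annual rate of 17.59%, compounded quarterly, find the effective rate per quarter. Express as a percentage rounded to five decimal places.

With a nominal annual rate compounded quarterly, the periodic rate is the nominal rate divided by 4.
i = 0.1759 / 4 = 0.0439750 = 4.39750%.

4.39750%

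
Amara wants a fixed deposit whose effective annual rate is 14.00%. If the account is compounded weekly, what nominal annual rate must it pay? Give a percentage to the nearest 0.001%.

13.119%

(1 + r/52)^52 − 1 = 0.1400, so 1 + r/52 = 1.1400^(1/52).
r/52 = 0.002523, so r = 0.131193 = 13.119%.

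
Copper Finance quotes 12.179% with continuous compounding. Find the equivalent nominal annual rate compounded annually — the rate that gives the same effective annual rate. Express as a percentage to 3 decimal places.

12.952%

EAR under continuous compounding: e^0.12179 − 1 = 0.129517.
Compounded annually, the equivalent nominal rate is the EAR itself: 12.952%.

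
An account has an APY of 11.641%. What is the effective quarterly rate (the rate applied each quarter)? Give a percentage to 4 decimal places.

The per-quarter rate i satisfies (1 + i)^4 = 1 + 0.11641.
i = 1.11641^(1/4) − 1 = 0.0279120 = 2.7912%.

2.7912%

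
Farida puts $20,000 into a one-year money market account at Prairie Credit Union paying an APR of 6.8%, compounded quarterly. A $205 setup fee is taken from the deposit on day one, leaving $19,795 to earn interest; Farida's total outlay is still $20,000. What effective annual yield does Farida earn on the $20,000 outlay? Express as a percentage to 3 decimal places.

Value after one year: 19,795 × (1 + 0.068/4)^4 = 19,795 × 1.069754 = $21,175.78.
Effective yield on the $20,000 outlay: 21,175.78 / 20,000 − 1 = 0.058789 = 5.879%.

5.879%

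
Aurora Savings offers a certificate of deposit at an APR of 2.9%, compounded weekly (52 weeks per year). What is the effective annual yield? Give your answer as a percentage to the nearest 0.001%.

EAR = (1 + 0.029/52)^52 − 1.
= 1.029416 − 1 = 2.942%.

2.942%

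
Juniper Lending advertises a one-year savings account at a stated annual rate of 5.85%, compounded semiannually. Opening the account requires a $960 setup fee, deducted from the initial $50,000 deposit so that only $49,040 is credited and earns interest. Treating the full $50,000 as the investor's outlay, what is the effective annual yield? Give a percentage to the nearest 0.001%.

Value after one year: 49,040 × (1 + 0.0585/2)^2 = 49,040 × 1.059356 = $51,950.80.
Effective yield on the $50,000 outlay: 51,950.80 / 50,000 − 1 = 0.039016 = 3.902%.

3.902%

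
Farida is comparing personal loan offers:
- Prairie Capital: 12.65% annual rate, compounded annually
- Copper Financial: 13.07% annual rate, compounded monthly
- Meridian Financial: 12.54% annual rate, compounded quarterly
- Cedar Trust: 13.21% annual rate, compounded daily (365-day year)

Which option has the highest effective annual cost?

Cedar Trust

Prairie Capital: compounded annually, EAR = 12.650%
Copper Financial: (1 + 0.1307/12)^12 − 1 = 13.882%
Meridian Financial: (1 + 0.1254/4)^4 − 1 = 13.142%
Cedar Trust: (1 + 0.1321/365)^365 − 1 = 14.120%
The highest effective annual rate is Cedar Trust at 14.120%.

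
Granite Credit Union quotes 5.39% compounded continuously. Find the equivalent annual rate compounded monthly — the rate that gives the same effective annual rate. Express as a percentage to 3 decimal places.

EAR under continuous compounding: e^0.0539 − 1 = 0.055379.
Solve (1 + r/12)^12 = 1.055379: r/12 = 1.055379^(1/12) − 1 = 0.004502, so r = 0.054021 = 5.402%.

5.402%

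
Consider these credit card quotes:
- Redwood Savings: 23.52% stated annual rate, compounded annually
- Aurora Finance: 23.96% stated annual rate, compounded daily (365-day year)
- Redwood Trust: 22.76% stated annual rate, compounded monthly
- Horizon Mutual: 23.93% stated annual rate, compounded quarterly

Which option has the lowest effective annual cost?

Redwood Savings

Redwood Savings: compounded annually, EAR = 23.520%
Aurora Finance: (1 + 0.2396/365)^365 − 1 = 27.064%
Redwood Trust: (1 + 0.2276/12)^12 − 1 = 25.291%
Horizon Mutual: (1 + 0.2393/4)^4 − 1 = 26.164%
The lowest effective annual rate is Redwood Savings at 23.520%.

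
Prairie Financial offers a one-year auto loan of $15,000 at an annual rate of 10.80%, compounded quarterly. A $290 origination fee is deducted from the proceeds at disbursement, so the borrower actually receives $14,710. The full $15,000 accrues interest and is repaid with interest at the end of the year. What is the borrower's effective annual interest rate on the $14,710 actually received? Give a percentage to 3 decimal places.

13.438%

Amount owed after one year: 15,000 × (1 + 0.1080/4)^4 = 15,000 × 1.112453 = $16,686.80.
Effective rate on net proceeds: 16,686.80 / 14,710 − 1 = 0.134385 = 13.438%.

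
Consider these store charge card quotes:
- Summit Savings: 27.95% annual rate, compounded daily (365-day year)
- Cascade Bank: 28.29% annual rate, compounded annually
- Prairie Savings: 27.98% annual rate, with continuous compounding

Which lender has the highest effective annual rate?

Summit Savings: (1 + 0.2795/365)^365 − 1 = 32.233%
Cascade Bank: compounded annually, EAR = 28.290%
Prairie Savings: e^0.2798 − 1 = 32.287%
The highest effective annual rate is Prairie Savings at 32.287%.

Prairie Savings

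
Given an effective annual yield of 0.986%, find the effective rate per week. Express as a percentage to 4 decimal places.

The per-week rate i satisfies (1 + i)^52 = 1 + 0.00986.
i = 1.00986^(1/52) − 1 = 0.0001887 = 0.0189%.

0.0189%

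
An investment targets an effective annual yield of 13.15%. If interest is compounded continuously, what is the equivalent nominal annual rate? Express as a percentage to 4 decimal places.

12.3544%

Continuous: nominal r satisfies e^r − 1 = 0.1315.
r = ln(1 + 0.1315) = ln(1.1315) = 0.123544 = 12.3544%.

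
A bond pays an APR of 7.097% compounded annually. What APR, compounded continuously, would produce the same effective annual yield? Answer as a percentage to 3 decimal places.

6.856%

Compounded annually, EAR = nominal = 0.070970.
Equivalent continuous rate: r = ln(1 + 0.070970) = 0.068565 = 6.856%.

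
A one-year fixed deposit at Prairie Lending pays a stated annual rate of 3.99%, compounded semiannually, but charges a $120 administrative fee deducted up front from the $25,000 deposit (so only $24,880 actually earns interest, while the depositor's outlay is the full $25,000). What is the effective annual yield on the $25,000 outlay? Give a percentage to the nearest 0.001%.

Value after one year: 24,880 × (1 + 0.0399/2)^2 = 24,880 × 1.040298 = $25,882.61.
Effective yield on the $25,000 outlay: 25,882.61 / 25,000 − 1 = 0.035305 = 3.530%.

3.530%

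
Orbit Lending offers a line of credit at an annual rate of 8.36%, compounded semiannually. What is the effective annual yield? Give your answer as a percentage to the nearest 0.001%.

8.535%

EAR = (1 + 0.0836/2)^2 − 1.
= (1 + 0.041800)^2 − 1 = 1.085347 − 1 = 8.535%.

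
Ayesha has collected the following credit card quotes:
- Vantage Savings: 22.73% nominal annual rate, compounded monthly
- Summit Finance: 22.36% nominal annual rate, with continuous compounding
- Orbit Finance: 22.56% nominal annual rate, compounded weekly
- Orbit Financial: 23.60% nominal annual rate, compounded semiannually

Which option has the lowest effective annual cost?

Orbit Financial

Vantage Savings: (1 + 0.2273/12)^12 − 1 = 25.254%
Summit Finance: e^0.2236 − 1 = 25.057%
Orbit Finance: (1 + 0.2256/52)^52 − 1 = 25.246%
Orbit Financial: (1 + 0.2360/2)^2 − 1 = 24.992%
The lowest effective annual rate is Orbit Financial at 24.992%.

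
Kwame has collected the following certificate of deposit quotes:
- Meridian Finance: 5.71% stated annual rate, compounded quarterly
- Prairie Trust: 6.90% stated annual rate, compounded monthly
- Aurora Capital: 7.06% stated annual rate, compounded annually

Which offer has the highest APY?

Prairie Trust

Meridian Finance: (1 + 0.0571/4)^4 − 1 = 5.833%
Prairie Trust: (1 + 0.0690/12)^12 − 1 = 7.122%
Aurora Capital: compounded annually, EAR = 7.060%
The highest effective annual rate is Prairie Trust at 7.122%.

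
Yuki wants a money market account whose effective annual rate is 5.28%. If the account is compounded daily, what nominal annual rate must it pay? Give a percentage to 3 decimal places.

(1 + r/365)^365 − 1 = 0.0528, so 1 + r/365 = 1.0528^(1/365).
r/365 = 0.000141, so r = 0.051457 = 5.146%.

5.146%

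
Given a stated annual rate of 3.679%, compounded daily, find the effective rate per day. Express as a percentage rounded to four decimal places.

With a nominal annual rate compounded daily, the periodic rate is the nominal rate divided by 365.
i = 0.03679 / 365 = 0.0001008 = 0.0101%.

0.0101%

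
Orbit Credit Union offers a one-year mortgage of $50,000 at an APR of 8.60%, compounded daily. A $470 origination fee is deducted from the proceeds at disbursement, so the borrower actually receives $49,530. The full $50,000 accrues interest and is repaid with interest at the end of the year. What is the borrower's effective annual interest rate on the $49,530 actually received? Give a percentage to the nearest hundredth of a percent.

10.01%

Amount owed after one year: 50,000 × (1 + 0.0860/365)^365 = 50,000 × 1.089795 = $54,489.76.
Effective rate on net proceeds: 54,489.76 / 49,530 − 1 = 0.100137 = 10.01%.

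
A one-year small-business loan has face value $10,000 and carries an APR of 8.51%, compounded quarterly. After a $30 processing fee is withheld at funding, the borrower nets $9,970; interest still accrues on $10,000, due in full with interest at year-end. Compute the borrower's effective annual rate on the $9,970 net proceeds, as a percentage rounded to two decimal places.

Amount owed after one year: 10,000 × (1 + 0.0851/4)^4 = 10,000 × 1.087854 = $10,878.54.
Effective rate on net proceeds: 10,878.54 / 9,970 − 1 = 0.091128 = 9.11%.

9.11%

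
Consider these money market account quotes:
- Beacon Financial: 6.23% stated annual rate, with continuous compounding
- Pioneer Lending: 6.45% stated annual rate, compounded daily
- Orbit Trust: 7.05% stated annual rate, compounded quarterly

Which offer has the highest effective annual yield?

Orbit Trust

Beacon Financial: e^0.0623 − 1 = 6.428%
Pioneer Lending: (1 + 0.0645/365)^365 − 1 = 6.662%
Orbit Trust: (1 + 0.0705/4)^4 − 1 = 7.239%
The highest effective annual rate is Orbit Trust at 7.239%.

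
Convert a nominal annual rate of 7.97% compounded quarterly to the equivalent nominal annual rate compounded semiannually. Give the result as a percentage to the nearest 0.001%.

EAR = (1 + 0.0797/4)^4 − 1 = 0.082114.
Solve (1 + r/2)^2 = 1.082114: r/2 = 1.082114^(1/2) − 1 = 0.040247, so r = 0.080494 = 8.049%.

8.049%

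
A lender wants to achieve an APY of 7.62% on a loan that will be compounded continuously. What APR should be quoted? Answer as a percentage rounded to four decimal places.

Continuous: nominal r satisfies e^r − 1 = 0.0762.
r = ln(1 + 0.0762) = ln(1.0762) = 0.073436 = 7.3436%.

7.3436%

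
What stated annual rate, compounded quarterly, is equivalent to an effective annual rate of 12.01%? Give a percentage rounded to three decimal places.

11.504%

(1 + r/4)^4 − 1 = 0.1201, so 1 + r/4 = 1.1201^(1/4).
r/4 = 0.028760, so r = 0.115041 = 11.504%.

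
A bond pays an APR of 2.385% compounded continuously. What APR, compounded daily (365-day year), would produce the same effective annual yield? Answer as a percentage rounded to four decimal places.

2.3851%

EAR under continuous compounding: e^0.02385 − 1 = 0.024137.
Solve (1 + r/365)^365 = 1.024137: r/365 = 1.024137^(1/365) − 1 = 0.000065, so r = 0.023851 = 2.3851%.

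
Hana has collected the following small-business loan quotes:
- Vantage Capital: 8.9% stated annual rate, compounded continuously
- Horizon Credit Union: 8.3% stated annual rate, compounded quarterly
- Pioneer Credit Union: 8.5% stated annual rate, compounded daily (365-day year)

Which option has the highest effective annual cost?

Vantage Capital

Vantage Capital: e^0.089 − 1 = 9.308%
Horizon Credit Union: (1 + 0.083/4)^4 − 1 = 8.562%
Pioneer Credit Union: (1 + 0.085/365)^365 − 1 = 8.871%
The highest effective annual rate is Vantage Capital at 9.308%.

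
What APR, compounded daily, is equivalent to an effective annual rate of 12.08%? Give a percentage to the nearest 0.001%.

11.406%

(1 + r/365)^365 − 1 = 0.1208, so 1 + r/365 = 1.1208^(1/365).
r/365 = 0.000312, so r = 0.114061 = 11.406%.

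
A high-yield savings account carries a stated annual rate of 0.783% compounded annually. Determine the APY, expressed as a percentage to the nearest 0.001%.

0.783%

Annual compounding means the effective rate equals the nominal rate: 0.783%.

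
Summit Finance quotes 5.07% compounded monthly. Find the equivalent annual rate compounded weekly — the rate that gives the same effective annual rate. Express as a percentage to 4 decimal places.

EAR = (1 + 0.0507/12)^12 − 1 = 0.051895.
Solve (1 + r/52)^52 = 1.051895: r/52 = 1.051895^(1/52) − 1 = 0.000973, so r = 0.050618 = 5.0618%.

5.0618%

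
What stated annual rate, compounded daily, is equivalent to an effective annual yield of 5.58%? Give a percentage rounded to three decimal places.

5.430%

(1 + r/365)^365 − 1 = 0.0558, so 1 + r/365 = 1.0558^(1/365).
r/365 = 0.000149, so r = 0.054303 = 5.430%.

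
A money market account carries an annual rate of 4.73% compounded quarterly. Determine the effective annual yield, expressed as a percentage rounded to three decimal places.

4.815%

EAR = (1 + 0.0473/4)^4 − 1.
= 1.048146 − 1 = 4.815%.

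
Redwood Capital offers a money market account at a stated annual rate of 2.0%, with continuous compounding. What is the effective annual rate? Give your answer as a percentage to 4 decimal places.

With continuous compounding, EAR = e^0.020 − 1.
e^0.020 = 1.020201, so EAR = 0.020201 = 2.0201%.

2.0201%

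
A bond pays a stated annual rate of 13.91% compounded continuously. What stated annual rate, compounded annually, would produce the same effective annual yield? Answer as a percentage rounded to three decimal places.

EAR under continuous compounding: e^0.1391 − 1 = 0.149239.
Compounded annually, the equivalent nominal rate is the EAR itself: 14.924%.

14.924%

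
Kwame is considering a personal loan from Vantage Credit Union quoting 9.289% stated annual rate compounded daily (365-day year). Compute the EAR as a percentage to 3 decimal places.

9.733%

EAR = (1 + 0.09289/365)^365 − 1.
= (1 + 0.000254)^365 − 1 = 1.097328 − 1 = 9.733%.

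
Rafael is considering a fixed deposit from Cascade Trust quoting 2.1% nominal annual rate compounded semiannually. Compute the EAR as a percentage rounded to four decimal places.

2.1110%

EAR = (1 + 0.021/2)^2 − 1.
= (1 + 0.010500)^2 − 1 = 1.021110 − 1 = 2.1110%.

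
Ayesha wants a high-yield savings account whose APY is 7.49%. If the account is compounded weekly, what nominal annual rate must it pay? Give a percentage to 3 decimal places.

(1 + r/52)^52 − 1 = 0.0749, so 1 + r/52 = 1.0749^(1/52).
r/52 = 0.001390, so r = 0.072278 = 7.228%.

7.228%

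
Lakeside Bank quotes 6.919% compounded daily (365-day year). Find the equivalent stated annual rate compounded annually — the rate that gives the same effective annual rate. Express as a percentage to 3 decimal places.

EAR = (1 + 0.06919/365)^365 − 1 = 0.071633.
Compounded annually, the equivalent nominal rate is the EAR itself: 7.163%.

7.163%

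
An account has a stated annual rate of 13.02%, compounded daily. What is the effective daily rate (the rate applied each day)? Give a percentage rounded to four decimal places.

0.0357%

With a nominal annual rate compounded daily, the periodic rate is the nominal rate divided by 365.
i = 0.1302 / 365 = 0.0003567 = 0.0357%.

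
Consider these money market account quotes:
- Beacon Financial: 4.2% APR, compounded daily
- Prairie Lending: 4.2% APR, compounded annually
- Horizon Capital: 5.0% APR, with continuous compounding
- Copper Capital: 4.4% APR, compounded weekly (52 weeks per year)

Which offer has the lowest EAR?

Prairie Lending

Beacon Financial: (1 + 0.042/365)^365 − 1 = 4.289%
Prairie Lending: compounded annually, EAR = 4.200%
Horizon Capital: e^0.050 − 1 = 5.127%
Copper Capital: (1 + 0.044/52)^52 − 1 = 4.496%
The lowest effective annual rate is Prairie Lending at 4.200%.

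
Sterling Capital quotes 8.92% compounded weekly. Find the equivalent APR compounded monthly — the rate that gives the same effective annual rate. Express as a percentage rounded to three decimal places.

EAR = (1 + 0.0892/52)^52 − 1 = 0.093216.
Solve (1 + r/12)^12 = 1.093216: r/12 = 1.093216^(1/12) − 1 = 0.007455, so r = 0.089455 = 8.946%.

8.946%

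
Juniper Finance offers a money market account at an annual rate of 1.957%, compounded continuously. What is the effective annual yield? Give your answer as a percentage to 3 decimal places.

With continuous compounding, EAR = e^0.01957 − 1.
e^0.01957 = 1.019763, so EAR = 0.019763 = 1.976%.

1.976%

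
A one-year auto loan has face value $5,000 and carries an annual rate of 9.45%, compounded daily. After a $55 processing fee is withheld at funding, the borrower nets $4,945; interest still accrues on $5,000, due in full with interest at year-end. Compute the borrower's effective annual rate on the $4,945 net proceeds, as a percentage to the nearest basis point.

11.13%

Amount owed after one year: 5,000 × (1 + 0.0945/365)^365 = 5,000 × 1.099096 = $5,495.48.
Effective rate on net proceeds: 5,495.48 / 4,945 − 1 = 0.111320 = 11.13%.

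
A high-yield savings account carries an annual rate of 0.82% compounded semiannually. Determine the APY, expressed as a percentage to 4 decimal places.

0.8217%

EAR = (1 + 0.0082/2)^2 − 1.
= (1 + 0.004100)^2 − 1 = 1.008217 − 1 = 0.8217%.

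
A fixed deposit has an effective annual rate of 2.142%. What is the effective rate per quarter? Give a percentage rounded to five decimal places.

The per-quarter rate i satisfies (1 + i)^4 = 1 + 0.02142.
i = 1.02142^(1/4) − 1 = 0.0053125 = 0.53125%.

0.53125%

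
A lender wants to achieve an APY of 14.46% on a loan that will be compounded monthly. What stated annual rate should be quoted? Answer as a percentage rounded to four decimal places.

(1 + r/12)^12 − 1 = 0.1446, so 1 + r/12 = 1.1446^(1/12).
r/12 = 0.011318, so r = 0.135818 = 13.5818%.

13.5818%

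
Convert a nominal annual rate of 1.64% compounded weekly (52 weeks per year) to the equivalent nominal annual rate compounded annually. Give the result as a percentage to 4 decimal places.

EAR = (1 + 0.0164/52)^52 − 1 = 0.016533.
Compounded annually, the equivalent nominal rate is the EAR itself: 1.6533%.

1.6533%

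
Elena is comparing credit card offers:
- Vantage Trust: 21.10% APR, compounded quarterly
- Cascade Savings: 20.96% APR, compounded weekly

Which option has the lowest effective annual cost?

Vantage Trust

Vantage Trust: (1 + 0.2110/4)^4 − 1 = 22.829%
Cascade Savings: (1 + 0.2096/52)^52 − 1 = 23.267%
The lowest effective annual rate is Vantage Trust at 22.829%.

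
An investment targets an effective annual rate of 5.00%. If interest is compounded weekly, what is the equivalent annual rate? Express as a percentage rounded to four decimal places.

4.8813%

(1 + r/52)^52 − 1 = 0.0500, so 1 + r/52 = 1.0500^(1/52).
r/52 = 0.000939, so r = 0.048813 = 4.8813%.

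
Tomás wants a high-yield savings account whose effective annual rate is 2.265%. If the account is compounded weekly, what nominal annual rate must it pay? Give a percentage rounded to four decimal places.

2.2402%

(1 + r/52)^52 − 1 = 0.02265, so 1 + r/52 = 1.02265^(1/52).
r/52 = 0.000431, so r = 0.022402 = 2.2402%.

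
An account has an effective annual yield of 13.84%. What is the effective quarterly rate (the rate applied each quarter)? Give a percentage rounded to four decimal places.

3.2937%

The per-quarter rate i satisfies (1 + i)^4 = 1 + 0.1384.
i = 1.1384^(1/4) − 1 = 0.0329367 = 3.2937%.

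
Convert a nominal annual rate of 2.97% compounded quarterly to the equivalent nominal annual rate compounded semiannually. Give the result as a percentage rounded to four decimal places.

2.9810%

EAR = (1 + 0.0297/4)^4 − 1 = 0.030032.
Solve (1 + r/2)^2 = 1.030032: r/2 = 1.030032^(1/2) − 1 = 0.014905, so r = 0.029810 = 2.9810%.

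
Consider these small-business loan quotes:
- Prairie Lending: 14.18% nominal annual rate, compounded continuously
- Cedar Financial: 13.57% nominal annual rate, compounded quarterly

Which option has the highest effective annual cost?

Prairie Lending: e^0.1418 − 1 = 15.235%
Cedar Financial: (1 + 0.1357/4)^4 − 1 = 14.276%
The highest effective annual rate is Prairie Lending at 15.235%.

Prairie Lending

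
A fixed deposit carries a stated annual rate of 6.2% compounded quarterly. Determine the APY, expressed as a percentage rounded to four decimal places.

EAR = (1 + 0.062/4)^4 − 1.
= (1 + 0.015500)^4 − 1 = 1.063456 − 1 = 6.3456%.

6.3456%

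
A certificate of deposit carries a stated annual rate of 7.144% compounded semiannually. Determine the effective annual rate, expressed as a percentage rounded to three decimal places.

EAR = (1 + 0.07144/2)^2 − 1.
= 1.072716 − 1 = 7.272%.

7.272%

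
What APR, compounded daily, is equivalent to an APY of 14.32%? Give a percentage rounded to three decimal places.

13.386%

(1 + r/365)^365 − 1 = 0.1432, so 1 + r/365 = 1.1432^(1/365).
r/365 = 0.000367, so r = 0.133856 = 13.386%.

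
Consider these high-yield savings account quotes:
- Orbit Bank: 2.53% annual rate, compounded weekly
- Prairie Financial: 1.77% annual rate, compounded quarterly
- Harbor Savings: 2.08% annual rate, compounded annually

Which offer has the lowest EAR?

Orbit Bank: (1 + 0.0253/52)^52 − 1 = 2.562%
Prairie Financial: (1 + 0.0177/4)^4 − 1 = 1.782%
Harbor Savings: compounded annually, EAR = 2.080%
The lowest effective annual rate is Prairie Financial at 1.782%.

Prairie Financial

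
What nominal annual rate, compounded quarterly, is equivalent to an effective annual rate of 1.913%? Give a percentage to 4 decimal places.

1.8994%

(1 + r/4)^4 − 1 = 0.01913, so 1 + r/4 = 1.01913^(1/4).
r/4 = 0.004749, so r = 0.018994 = 1.8994%.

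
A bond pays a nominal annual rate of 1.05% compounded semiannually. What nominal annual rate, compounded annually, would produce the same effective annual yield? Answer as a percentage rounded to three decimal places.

1.053%

EAR = (1 + 0.0105/2)^2 − 1 = 0.010528.
Compounded annually, the equivalent nominal rate is the EAR itself: 1.053%.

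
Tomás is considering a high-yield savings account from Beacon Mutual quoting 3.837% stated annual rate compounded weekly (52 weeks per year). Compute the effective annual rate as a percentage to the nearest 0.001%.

EAR = (1 + 0.03837/52)^52 − 1.
= (1 + 0.000738)^52 − 1 = 1.039101 − 1 = 3.910%.

3.910%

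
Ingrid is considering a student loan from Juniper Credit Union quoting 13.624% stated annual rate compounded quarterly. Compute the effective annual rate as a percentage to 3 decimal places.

14.336%

EAR = (1 + 0.13624/4)^4 − 1.
= 1.143360 − 1 = 14.336%.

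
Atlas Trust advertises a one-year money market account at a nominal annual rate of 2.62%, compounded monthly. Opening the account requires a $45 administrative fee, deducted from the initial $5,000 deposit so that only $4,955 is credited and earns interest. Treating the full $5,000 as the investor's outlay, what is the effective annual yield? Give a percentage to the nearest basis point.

1.73%

Value after one year: 4,955 × (1 + 0.0262/12)^12 = 4,955 × 1.026517 = $5,086.39.
Effective yield on the $5,000 outlay: 5,086.39 / 5,000 − 1 = 0.017278 = 1.73%.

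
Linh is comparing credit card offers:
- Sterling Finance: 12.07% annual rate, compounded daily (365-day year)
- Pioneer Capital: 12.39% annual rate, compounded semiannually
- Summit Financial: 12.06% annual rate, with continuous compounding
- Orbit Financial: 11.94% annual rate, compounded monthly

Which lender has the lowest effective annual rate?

Sterling Finance: (1 + 0.1207/365)^365 − 1 = 12.826%
Pioneer Capital: (1 + 0.1239/2)^2 − 1 = 12.774%
Summit Financial: e^0.1206 − 1 = 12.817%
Orbit Financial: (1 + 0.1194/12)^12 − 1 = 12.616%
The lowest effective annual rate is Orbit Financial at 12.616%.

Orbit Financial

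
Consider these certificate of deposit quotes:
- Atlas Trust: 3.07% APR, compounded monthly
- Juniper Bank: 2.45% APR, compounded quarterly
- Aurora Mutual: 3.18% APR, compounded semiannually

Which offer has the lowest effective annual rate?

Atlas Trust: (1 + 0.0307/12)^12 − 1 = 3.114%
Juniper Bank: (1 + 0.0245/4)^4 − 1 = 2.473%
Aurora Mutual: (1 + 0.0318/2)^2 − 1 = 3.205%
The lowest effective annual rate is Juniper Bank at 2.473%.

Juniper Bank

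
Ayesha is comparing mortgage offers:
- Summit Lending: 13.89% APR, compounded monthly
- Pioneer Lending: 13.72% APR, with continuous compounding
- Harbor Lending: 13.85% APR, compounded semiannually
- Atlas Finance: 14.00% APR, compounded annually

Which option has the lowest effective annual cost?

Atlas Finance

Summit Lending: (1 + 0.1389/12)^12 − 1 = 14.809%
Pioneer Lending: e^0.1372 − 1 = 14.706%
Harbor Lending: (1 + 0.1385/2)^2 − 1 = 14.330%
Atlas Finance: compounded annually, EAR = 14.000%
The lowest effective annual rate is Atlas Finance at 14.000%.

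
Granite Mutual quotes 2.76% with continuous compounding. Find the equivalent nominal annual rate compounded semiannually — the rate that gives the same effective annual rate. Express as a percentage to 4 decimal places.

EAR under continuous compounding: e^0.0276 − 1 = 0.027984.
Solve (1 + r/2)^2 = 1.027984: r/2 = 1.027984^(1/2) − 1 = 0.013896, so r = 0.027791 = 2.7791%.

2.7791%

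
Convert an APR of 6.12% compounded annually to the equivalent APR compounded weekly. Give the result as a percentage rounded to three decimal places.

Compounded annually, EAR = nominal = 0.061200.
Solve (1 + r/52)^52 = 1.061200: r/52 = 1.061200^(1/52) − 1 = 0.001143, so r = 0.059434 = 5.943%.

5.943%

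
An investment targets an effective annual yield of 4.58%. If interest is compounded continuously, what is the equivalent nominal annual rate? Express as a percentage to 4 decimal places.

4.4782%

Continuous: nominal r satisfies e^r − 1 = 0.0458.
r = ln(1 + 0.0458) = ln(1.0458) = 0.044782 = 4.4782%.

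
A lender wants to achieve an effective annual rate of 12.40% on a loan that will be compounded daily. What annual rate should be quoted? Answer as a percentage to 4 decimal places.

11.6912%

(1 + r/365)^365 − 1 = 0.1240, so 1 + r/365 = 1.1240^(1/365).
r/365 = 0.000320, so r = 0.116912 = 11.6912%.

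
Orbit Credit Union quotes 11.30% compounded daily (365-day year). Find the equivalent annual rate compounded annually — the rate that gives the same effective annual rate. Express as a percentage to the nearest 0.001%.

11.961%

EAR = (1 + 0.1130/365)^365 − 1 = 0.119612.
Compounded annually, the equivalent nominal rate is the EAR itself: 11.961%.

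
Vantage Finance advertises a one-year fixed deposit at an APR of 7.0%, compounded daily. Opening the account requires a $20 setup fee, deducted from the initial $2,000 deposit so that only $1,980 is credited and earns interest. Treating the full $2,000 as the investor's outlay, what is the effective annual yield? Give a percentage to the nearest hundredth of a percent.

Value after one year: 1,980 × (1 + 0.070/365)^365 = 1,980 × 1.072501 = $2,123.55.
Effective yield on the $2,000 outlay: 2,123.55 / 2,000 − 1 = 0.061776 = 6.18%.

6.18%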